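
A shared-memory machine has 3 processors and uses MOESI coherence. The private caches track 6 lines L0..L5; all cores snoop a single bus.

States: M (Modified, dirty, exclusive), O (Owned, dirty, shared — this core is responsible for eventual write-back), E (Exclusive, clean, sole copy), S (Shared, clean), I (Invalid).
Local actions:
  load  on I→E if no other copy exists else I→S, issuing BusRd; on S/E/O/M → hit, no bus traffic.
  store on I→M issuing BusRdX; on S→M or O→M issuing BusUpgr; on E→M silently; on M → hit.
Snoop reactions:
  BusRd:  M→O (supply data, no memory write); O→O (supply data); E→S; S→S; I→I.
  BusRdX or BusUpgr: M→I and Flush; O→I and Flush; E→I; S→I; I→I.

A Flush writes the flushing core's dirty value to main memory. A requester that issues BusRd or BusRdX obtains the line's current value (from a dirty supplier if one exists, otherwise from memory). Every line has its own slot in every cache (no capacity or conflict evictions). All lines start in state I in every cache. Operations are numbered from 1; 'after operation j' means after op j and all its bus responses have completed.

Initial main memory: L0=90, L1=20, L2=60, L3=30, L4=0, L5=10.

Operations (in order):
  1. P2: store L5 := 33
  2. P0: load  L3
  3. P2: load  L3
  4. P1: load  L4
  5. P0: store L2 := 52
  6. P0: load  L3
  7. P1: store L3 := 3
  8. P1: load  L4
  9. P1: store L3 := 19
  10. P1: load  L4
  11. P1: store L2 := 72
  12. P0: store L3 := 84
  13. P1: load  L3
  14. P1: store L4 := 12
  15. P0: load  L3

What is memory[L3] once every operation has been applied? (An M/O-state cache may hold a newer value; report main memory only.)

1. P2: store L5 := 33  bus=[BusRdX]  L5: P0=I P1=I P2=M  mem[L5]=10
2. P0: load  L3  bus=[BusRd]  L3: P0=E P1=I P2=I  mem[L3]=30
3. P2: load  L3  bus=[BusRd]  L3: P0=S P1=I P2=S  mem[L3]=30
4. P1: load  L4  bus=[BusRd]  L4: P0=I P1=E P2=I  mem[L4]=0
5. P0: store L2 := 52  bus=[BusRdX]  L2: P0=M P1=I P2=I  mem[L2]=60
6. P0: load  L3  bus=[-]  L3: P0=S P1=I P2=S  mem[L3]=30
7. P1: store L3 := 3  bus=[BusRdX]  L3: P0=I P1=M P2=I  mem[L3]=30
8. P1: load  L4  bus=[-]  L4: P0=I P1=E P2=I  mem[L4]=0
9. P1: store L3 := 19  bus=[-]  L3: P0=I P1=M P2=I  mem[L3]=30
10. P1: load  L4  bus=[-]  L4: P0=I P1=E P2=I  mem[L4]=0
11. P1: store L2 := 72  bus=[BusRdX,Flush]  L2: P0=I P1=M P2=I  mem[L2]=52
12. P0: store L3 := 84  bus=[BusRdX,Flush]  L3: P0=M P1=I P2=I  mem[L3]=19
13. P1: load  L3  bus=[BusRd]  L3: P0=O P1=S P2=I  mem[L3]=19
14. P1: store L4 := 12  bus=[-]  L4: P0=I P1=M P2=I  mem[L4]=0
15. P0: load  L3  bus=[-]  L3: P0=O P1=S P2=I  mem[L3]=19

memory[L3] = 19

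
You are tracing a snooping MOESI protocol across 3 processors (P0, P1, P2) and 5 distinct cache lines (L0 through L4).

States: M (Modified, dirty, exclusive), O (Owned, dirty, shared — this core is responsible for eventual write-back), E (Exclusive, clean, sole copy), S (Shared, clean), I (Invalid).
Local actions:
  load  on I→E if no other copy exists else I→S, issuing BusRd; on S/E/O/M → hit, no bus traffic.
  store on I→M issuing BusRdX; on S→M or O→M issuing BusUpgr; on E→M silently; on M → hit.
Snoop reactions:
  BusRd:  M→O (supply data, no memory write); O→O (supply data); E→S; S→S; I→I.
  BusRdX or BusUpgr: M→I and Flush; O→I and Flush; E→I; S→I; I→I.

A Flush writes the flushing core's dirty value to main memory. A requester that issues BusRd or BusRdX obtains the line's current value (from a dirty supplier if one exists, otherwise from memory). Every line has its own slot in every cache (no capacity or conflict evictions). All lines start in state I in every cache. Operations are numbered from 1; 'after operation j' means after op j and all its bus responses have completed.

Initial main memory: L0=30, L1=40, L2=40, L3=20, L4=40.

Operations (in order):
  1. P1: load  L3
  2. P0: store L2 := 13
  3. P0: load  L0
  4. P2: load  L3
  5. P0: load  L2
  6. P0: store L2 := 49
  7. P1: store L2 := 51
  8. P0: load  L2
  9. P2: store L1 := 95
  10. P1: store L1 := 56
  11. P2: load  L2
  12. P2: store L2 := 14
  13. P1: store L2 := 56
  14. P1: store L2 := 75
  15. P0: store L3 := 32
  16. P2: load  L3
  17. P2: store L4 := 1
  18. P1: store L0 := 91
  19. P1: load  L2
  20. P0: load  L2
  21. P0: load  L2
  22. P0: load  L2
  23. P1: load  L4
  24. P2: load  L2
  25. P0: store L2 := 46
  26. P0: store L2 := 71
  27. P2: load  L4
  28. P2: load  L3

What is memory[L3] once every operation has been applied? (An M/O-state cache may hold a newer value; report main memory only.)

memory[L3] = 20

1. P1: load  L3  bus=[BusRd]  L3: P0=I P1=E P2=I  mem[L3]=20
2. P0: store L2 := 13  bus=[BusRdX]  L2: P0=M P1=I P2=I  mem[L2]=40
3. P0: load  L0  bus=[BusRd]  L0: P0=E P1=I P2=I  mem[L0]=30
4. P2: load  L3  bus=[BusRd]  L3: P0=I P1=S P2=S  mem[L3]=20
5. P0: load  L2  bus=[-]  L2: P0=M P1=I P2=I  mem[L2]=40
6. P0: store L2 := 49  bus=[-]  L2: P0=M P1=I P2=I  mem[L2]=40
7. P1: store L2 := 51  bus=[BusRdX,Flush]  L2: P0=I P1=M P2=I  mem[L2]=49
8. P0: load  L2  bus=[BusRd]  L2: P0=S P1=O P2=I  mem[L2]=49
9. P2: store L1 := 95  bus=[BusRdX]  L1: P0=I P1=I P2=M  mem[L1]=40
10. P1: store L1 := 56  bus=[BusRdX,Flush]  L1: P0=I P1=M P2=I  mem[L1]=95
11. P2: load  L2  bus=[BusRd]  L2: P0=S P1=O P2=S  mem[L2]=49
12. P2: store L2 := 14  bus=[BusUpgr,Flush]  L2: P0=I P1=I P2=M  mem[L2]=51
13. P1: store L2 := 56  bus=[BusRdX,Flush]  L2: P0=I P1=M P2=I  mem[L2]=14
14. P1: store L2 := 75  bus=[-]  L2: P0=I P1=M P2=I  mem[L2]=14
15. P0: store L3 := 32  bus=[BusRdX]  L3: P0=M P1=I P2=I  mem[L3]=20
16. P2: load  L3  bus=[BusRd]  L3: P0=O P1=I P2=S  mem[L3]=20
17. P2: store L4 := 1  bus=[BusRdX]  L4: P0=I P1=I P2=M  mem[L4]=40
18. P1: store L0 := 91  bus=[BusRdX]  L0: P0=I P1=M P2=I  mem[L0]=30
19. P1: load  L2  bus=[-]  L2: P0=I P1=M P2=I  mem[L2]=14
20. P0: load  L2  bus=[BusRd]  L2: P0=S P1=O P2=I  mem[L2]=14
21. P0: load  L2  bus=[-]  L2: P0=S P1=O P2=I  mem[L2]=14
22. P0: load  L2  bus=[-]  L2: P0=S P1=O P2=I  mem[L2]=14
23. P1: load  L4  bus=[BusRd]  L4: P0=I P1=S P2=O  mem[L4]=40
24. P2: load  L2  bus=[BusRd]  L2: P0=S P1=O P2=S  mem[L2]=14
25. P0: store L2 := 46  bus=[BusUpgr,Flush]  L2: P0=M P1=I P2=I  mem[L2]=75
26. P0: store L2 := 71  bus=[-]  L2: P0=M P1=I P2=I  mem[L2]=75
27. P2: load  L4  bus=[-]  L4: P0=I P1=S P2=O  mem[L4]=40
28. P2: load  L3  bus=[-]  L3: P0=O P1=I P2=S  mem[L3]=20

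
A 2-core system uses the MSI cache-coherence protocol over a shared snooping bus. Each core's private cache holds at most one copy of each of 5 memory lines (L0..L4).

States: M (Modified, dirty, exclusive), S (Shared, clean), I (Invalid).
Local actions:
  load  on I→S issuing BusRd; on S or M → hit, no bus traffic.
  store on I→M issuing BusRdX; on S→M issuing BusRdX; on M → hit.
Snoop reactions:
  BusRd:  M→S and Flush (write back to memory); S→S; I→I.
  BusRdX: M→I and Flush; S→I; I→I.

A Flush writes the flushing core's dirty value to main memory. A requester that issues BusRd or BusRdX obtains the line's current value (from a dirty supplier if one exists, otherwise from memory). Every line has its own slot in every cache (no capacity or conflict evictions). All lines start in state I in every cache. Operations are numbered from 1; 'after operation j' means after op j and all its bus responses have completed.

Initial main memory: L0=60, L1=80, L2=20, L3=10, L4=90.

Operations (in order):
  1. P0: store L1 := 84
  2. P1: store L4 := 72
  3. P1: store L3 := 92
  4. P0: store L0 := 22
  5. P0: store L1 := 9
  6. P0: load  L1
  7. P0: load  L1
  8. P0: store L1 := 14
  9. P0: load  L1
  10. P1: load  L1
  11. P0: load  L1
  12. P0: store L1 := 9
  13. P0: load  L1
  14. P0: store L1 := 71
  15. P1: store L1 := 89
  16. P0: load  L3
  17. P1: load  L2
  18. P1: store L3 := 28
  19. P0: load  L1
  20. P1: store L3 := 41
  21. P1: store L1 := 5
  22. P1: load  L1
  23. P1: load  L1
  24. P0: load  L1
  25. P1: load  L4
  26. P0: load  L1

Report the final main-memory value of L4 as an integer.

[1] P0: store L1 := 84 | P0:M(84), P1:I | bus: BusRdX
[2] P1: store L4 := 72 | P0:I, P1:M(72) | bus: BusRdX
[3] P1: store L3 := 92 | P0:I, P1:M(92) | bus: BusRdX
[4] P0: store L0 := 22 | P0:M(22), P1:I | bus: BusRdX
[5] P0: store L1 := 9 | P0:M(9), P1:I | bus: none
[6] P0: load  L1 | P0:M(9), P1:I | bus: none
[7] P0: load  L1 | P0:M(9), P1:I | bus: none
[8] P0: store L1 := 14 | P0:M(14), P1:I | bus: none
[9] P0: load  L1 | P0:M(14), P1:I | bus: none
[10] P1: load  L1 | P0:S(14), P1:S(14) | bus: BusRd,Flush
[11] P0: load  L1 | P0:S(14), P1:S(14) | bus: none
[12] P0: store L1 := 9 | P0:M(9), P1:I | bus: BusRdX
[13] P0: load  L1 | P0:M(9), P1:I | bus: none
[14] P0: store L1 := 71 | P0:M(71), P1:I | bus: none
[15] P1: store L1 := 89 | P0:I, P1:M(89) | bus: BusRdX,Flush
[16] P0: load  L3 | P0:S(92), P1:S(92) | bus: BusRd,Flush
[17] P1: load  L2 | P0:I, P1:S(20) | bus: BusRd
[18] P1: store L3 := 28 | P0:I, P1:M(28) | bus: BusRdX
[19] P0: load  L1 | P0:S(89), P1:S(89) | bus: BusRd,Flush
[20] P1: store L3 := 41 | P0:I, P1:M(41) | bus: none
[21] P1: store L1 := 5 | P0:I, P1:M(5) | bus: BusRdX
[22] P1: load  L1 | P0:I, P1:M(5) | bus: none
[23] P1: load  L1 | P0:I, P1:M(5) | bus: none
[24] P0: load  L1 | P0:S(5), P1:S(5) | bus: BusRd,Flush
[25] P1: load  L4 | P0:I, P1:M(72) | bus: none
[26] P0: load  L1 | P0:S(5), P1:S(5) | bus: none

memory[L4] = 90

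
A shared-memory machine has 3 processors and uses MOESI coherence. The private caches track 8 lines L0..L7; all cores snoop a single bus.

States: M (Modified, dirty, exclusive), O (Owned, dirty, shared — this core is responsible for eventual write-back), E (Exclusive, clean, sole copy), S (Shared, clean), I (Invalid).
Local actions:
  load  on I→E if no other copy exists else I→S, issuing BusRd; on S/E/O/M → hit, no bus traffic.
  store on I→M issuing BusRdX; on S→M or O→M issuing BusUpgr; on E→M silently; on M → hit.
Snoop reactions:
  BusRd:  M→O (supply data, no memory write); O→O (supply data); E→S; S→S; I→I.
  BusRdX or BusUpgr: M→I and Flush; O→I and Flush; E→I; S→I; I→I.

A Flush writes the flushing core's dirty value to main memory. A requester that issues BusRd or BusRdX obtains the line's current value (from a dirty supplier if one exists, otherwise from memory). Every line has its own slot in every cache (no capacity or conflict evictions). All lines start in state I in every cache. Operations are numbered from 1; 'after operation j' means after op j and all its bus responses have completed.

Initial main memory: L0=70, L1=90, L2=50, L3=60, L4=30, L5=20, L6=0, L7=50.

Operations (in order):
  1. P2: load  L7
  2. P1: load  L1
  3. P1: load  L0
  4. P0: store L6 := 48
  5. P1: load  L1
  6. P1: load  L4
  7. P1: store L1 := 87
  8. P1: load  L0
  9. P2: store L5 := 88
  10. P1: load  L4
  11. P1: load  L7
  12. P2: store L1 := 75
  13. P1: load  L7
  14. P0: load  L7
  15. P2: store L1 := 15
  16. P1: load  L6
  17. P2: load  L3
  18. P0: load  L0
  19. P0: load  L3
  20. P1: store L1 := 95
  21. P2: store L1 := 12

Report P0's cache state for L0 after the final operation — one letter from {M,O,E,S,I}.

step 1: P2: load  L7  ⟶  IIE  (L7)  txn=BusRd  M[L7]=50
step 2: P1: load  L1  ⟶  IEI  (L1)  txn=BusRd  M[L1]=90
step 3: P1: load  L0  ⟶  IEI  (L0)  txn=BusRd  M[L0]=70
step 4: P0: store L6 := 48  ⟶  MII  (L6)  txn=BusRdX  M[L6]=0
step 5: P1: load  L1  ⟶  IEI  (L1)  txn=∅  M[L1]=90
step 6: P1: load  L4  ⟶  IEI  (L4)  txn=BusRd  M[L4]=30
step 7: P1: store L1 := 87  ⟶  IMI  (L1)  txn=∅  M[L1]=90
step 8: P1: load  L0  ⟶  IEI  (L0)  txn=∅  M[L0]=70
step 9: P2: store L5 := 88  ⟶  IIM  (L5)  txn=BusRdX  M[L5]=20
step 10: P1: load  L4  ⟶  IEI  (L4)  txn=∅  M[L4]=30
step 11: P1: load  L7  ⟶  ISS  (L7)  txn=BusRd  M[L7]=50
step 12: P2: store L1 := 75  ⟶  IIM  (L1)  txn=BusRdX+Flush  M[L1]=87
step 13: P1: load  L7  ⟶  ISS  (L7)  txn=∅  M[L7]=50
step 14: P0: load  L7  ⟶  SSS  (L7)  txn=BusRd  M[L7]=50
step 15: P2: store L1 := 15  ⟶  IIM  (L1)  txn=∅  M[L1]=87
step 16: P1: load  L6  ⟶  OSI  (L6)  txn=BusRd  M[L6]=0
step 17: P2: load  L3  ⟶  IIE  (L3)  txn=BusRd  M[L3]=60
step 18: P0: load  L0  ⟶  SSI  (L0)  txn=BusRd  M[L0]=70
step 19: P0: load  L3  ⟶  SIS  (L3)  txn=BusRd  M[L3]=60
step 20: P1: store L1 := 95  ⟶  IMI  (L1)  txn=BusRdX+Flush  M[L1]=15
step 21: P2: store L1 := 12  ⟶  IIM  (L1)  txn=BusRdX+Flush  M[L1]=95

state = S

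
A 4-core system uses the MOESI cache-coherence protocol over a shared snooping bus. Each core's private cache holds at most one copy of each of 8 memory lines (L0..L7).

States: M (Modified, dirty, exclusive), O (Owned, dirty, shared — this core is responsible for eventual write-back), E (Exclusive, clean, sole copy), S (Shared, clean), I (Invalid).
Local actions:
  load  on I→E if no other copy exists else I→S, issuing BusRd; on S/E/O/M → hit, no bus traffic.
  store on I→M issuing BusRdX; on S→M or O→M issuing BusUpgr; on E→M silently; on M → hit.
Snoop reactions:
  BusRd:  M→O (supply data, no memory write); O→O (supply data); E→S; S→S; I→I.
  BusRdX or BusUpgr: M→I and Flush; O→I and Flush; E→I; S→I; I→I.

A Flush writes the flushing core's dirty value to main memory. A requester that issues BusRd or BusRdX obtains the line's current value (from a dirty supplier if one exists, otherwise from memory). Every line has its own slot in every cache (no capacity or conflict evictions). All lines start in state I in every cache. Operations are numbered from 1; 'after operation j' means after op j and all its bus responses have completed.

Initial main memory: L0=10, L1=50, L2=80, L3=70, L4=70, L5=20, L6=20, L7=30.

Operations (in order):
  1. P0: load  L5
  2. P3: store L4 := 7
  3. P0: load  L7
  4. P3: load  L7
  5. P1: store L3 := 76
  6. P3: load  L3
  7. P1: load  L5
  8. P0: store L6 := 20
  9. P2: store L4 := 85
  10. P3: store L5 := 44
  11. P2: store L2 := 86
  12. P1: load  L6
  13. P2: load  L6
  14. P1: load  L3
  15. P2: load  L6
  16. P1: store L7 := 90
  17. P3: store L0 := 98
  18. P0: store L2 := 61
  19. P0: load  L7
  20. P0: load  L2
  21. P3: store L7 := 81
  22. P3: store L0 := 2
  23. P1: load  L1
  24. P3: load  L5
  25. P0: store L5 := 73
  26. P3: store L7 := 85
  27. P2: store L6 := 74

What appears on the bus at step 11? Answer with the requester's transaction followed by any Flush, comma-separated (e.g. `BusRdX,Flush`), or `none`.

[1] P0: load  L5 | P0:E(20), P1:I, P2:I, P3:I | bus: BusRd
[2] P3: store L4 := 7 | P0:I, P1:I, P2:I, P3:M(7) | bus: BusRdX
[3] P0: load  L7 | P0:E(30), P1:I, P2:I, P3:I | bus: BusRd
[4] P3: load  L7 | P0:S(30), P1:I, P2:I, P3:S(30) | bus: BusRd
[5] P1: store L3 := 76 | P0:I, P1:M(76), P2:I, P3:I | bus: BusRdX
[6] P3: load  L3 | P0:I, P1:O(76), P2:I, P3:S(76) | bus: BusRd
[7] P1: load  L5 | P0:S(20), P1:S(20), P2:I, P3:I | bus: BusRd
[8] P0: store L6 := 20 | P0:M(20), P1:I, P2:I, P3:I | bus: BusRdX
[9] P2: store L4 := 85 | P0:I, P1:I, P2:M(85), P3:I | bus: BusRdX,Flush
[10] P3: store L5 := 44 | P0:I, P1:I, P2:I, P3:M(44) | bus: BusRdX
[11] P2: store L2 := 86 | P0:I, P1:I, P2:M(86), P3:I | bus: BusRdX
[12] P1: load  L6 | P0:O(20), P1:S(20), P2:I, P3:I | bus: BusRd
[13] P2: load  L6 | P0:O(20), P1:S(20), P2:S(20), P3:I | bus: BusRd
[14] P1: load  L3 | P0:I, P1:O(76), P2:I, P3:S(76) | bus: none
[15] P2: load  L6 | P0:O(20), P1:S(20), P2:S(20), P3:I | bus: none
[16] P1: store L7 := 90 | P0:I, P1:M(90), P2:I, P3:I | bus: BusRdX
[17] P3: store L0 := 98 | P0:I, P1:I, P2:I, P3:M(98) | bus: BusRdX
[18] P0: store L2 := 61 | P0:M(61), P1:I, P2:I, P3:I | bus: BusRdX,Flush
[19] P0: load  L7 | P0:S(90), P1:O(90), P2:I, P3:I | bus: BusRd
[20] P0: load  L2 | P0:M(61), P1:I, P2:I, P3:I | bus: none
[21] P3: store L7 := 81 | P0:I, P1:I, P2:I, P3:M(81) | bus: BusRdX,Flush
[22] P3: store L0 := 2 | P0:I, P1:I, P2:I, P3:M(2) | bus: none
[23] P1: load  L1 | P0:I, P1:E(50), P2:I, P3:I | bus: BusRd
[24] P3: load  L5 | P0:I, P1:I, P2:I, P3:M(44) | bus: none
[25] P0: store L5 := 73 | P0:M(73), P1:I, P2:I, P3:I | bus: BusRdX,Flush
[26] P3: store L7 := 85 | P0:I, P1:I, P2:I, P3:M(85) | bus: none
[27] P2: store L6 := 74 | P0:I, P1:I, P2:M(74), P3:I | bus: BusUpgr,Flush

bus = BusRdX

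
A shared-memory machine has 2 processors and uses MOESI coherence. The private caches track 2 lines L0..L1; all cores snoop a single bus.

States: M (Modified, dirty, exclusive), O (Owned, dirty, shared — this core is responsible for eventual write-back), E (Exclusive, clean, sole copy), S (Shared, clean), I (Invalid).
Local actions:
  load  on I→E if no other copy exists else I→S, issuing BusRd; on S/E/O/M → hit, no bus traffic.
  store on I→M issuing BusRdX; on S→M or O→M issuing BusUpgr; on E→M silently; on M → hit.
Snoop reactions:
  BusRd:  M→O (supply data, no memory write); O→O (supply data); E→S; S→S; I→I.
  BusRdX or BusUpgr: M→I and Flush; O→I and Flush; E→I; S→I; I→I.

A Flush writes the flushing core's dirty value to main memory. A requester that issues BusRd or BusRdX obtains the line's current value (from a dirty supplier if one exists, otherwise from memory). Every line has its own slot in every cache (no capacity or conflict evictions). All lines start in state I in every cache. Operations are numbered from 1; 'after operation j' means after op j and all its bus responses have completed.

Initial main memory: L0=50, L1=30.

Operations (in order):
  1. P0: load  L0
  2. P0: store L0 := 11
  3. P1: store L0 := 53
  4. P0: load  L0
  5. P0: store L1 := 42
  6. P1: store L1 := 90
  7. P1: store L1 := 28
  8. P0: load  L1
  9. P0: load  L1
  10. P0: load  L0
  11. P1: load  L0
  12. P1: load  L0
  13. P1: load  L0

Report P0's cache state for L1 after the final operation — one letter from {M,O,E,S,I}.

state = S

step 1: P0: load  L0  ⟶  EI  (L0)  txn=BusRd  M[L0]=50
step 2: P0: store L0 := 11  ⟶  MI  (L0)  txn=∅  M[L0]=50
step 3: P1: store L0 := 53  ⟶  IM  (L0)  txn=BusRdX+Flush  M[L0]=11
step 4: P0: load  L0  ⟶  SO  (L0)  txn=BusRd  M[L0]=11
step 5: P0: store L1 := 42  ⟶  MI  (L1)  txn=BusRdX  M[L1]=30
step 6: P1: store L1 := 90  ⟶  IM  (L1)  txn=BusRdX+Flush  M[L1]=42
step 7: P1: store L1 := 28  ⟶  IM  (L1)  txn=∅  M[L1]=42
step 8: P0: load  L1  ⟶  SO  (L1)  txn=BusRd  M[L1]=42
step 9: P0: load  L1  ⟶  SO  (L1)  txn=∅  M[L1]=42
step 10: P0: load  L0  ⟶  SO  (L0)  txn=∅  M[L0]=11
step 11: P1: load  L0  ⟶  SO  (L0)  txn=∅  M[L0]=11
step 12: P1: load  L0  ⟶  SO  (L0)  txn=∅  M[L0]=11
step 13: P1: load  L0  ⟶  SO  (L0)  txn=∅  M[L0]=11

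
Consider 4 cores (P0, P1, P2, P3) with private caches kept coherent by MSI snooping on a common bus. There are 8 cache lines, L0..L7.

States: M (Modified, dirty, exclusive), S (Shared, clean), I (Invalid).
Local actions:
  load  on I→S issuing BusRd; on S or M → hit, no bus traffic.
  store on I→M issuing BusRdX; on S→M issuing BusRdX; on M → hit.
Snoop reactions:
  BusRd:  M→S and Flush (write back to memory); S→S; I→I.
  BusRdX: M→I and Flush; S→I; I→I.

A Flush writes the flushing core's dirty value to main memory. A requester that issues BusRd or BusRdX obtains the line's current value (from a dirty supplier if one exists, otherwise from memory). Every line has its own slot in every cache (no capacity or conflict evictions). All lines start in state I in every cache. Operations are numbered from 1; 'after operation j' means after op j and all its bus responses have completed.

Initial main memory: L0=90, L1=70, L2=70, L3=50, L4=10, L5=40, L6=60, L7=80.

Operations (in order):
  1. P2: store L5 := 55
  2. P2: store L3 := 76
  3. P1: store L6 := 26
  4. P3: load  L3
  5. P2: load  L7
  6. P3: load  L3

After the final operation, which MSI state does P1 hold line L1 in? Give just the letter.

1. P2: store L5 := 55  bus=[BusRdX]  L5: P0=I P1=I P2=M P3=I  mem[L5]=40
2. P2: store L3 := 76  bus=[BusRdX]  L3: P0=I P1=I P2=M P3=I  mem[L3]=50
3. P1: store L6 := 26  bus=[BusRdX]  L6: P0=I P1=M P2=I P3=I  mem[L6]=60
4. P3: load  L3  bus=[BusRd,Flush]  L3: P0=I P1=I P2=S P3=S  mem[L3]=76
5. P2: load  L7  bus=[BusRd]  L7: P0=I P1=I P2=S P3=I  mem[L7]=80
6. P3: load  L3  bus=[-]  L3: P0=I P1=I P2=S P3=S  mem[L3]=76

state = I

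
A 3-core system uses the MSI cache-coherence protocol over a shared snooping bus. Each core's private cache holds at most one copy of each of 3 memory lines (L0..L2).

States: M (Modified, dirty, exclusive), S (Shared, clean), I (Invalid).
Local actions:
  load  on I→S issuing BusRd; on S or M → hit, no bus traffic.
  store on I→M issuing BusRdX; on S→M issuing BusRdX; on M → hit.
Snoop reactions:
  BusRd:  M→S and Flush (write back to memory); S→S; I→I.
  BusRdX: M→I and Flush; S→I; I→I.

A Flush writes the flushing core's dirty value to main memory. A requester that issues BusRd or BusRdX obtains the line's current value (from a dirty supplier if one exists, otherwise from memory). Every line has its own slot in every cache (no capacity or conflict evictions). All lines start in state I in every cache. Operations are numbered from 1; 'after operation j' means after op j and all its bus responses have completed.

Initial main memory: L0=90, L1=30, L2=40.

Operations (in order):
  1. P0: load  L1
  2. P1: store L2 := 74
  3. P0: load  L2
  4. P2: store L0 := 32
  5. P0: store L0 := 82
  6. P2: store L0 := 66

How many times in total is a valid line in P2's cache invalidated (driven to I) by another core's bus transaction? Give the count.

[1] P0: load  L1 | P0:S(30), P1:I, P2:I | bus: BusRd
[2] P1: store L2 := 74 | P0:I, P1:M(74), P2:I | bus: BusRdX
[3] P0: load  L2 | P0:S(74), P1:S(74), P2:I | bus: BusRd,Flush
[4] P2: store L0 := 32 | P0:I, P1:I, P2:M(32) | bus: BusRdX
[5] P0: store L0 := 82 | P0:M(82), P1:I, P2:I | bus: BusRdX,Flush
[6] P2: store L0 := 66 | P0:I, P1:I, P2:M(66) | bus: BusRdX,Flush

invalidations = 1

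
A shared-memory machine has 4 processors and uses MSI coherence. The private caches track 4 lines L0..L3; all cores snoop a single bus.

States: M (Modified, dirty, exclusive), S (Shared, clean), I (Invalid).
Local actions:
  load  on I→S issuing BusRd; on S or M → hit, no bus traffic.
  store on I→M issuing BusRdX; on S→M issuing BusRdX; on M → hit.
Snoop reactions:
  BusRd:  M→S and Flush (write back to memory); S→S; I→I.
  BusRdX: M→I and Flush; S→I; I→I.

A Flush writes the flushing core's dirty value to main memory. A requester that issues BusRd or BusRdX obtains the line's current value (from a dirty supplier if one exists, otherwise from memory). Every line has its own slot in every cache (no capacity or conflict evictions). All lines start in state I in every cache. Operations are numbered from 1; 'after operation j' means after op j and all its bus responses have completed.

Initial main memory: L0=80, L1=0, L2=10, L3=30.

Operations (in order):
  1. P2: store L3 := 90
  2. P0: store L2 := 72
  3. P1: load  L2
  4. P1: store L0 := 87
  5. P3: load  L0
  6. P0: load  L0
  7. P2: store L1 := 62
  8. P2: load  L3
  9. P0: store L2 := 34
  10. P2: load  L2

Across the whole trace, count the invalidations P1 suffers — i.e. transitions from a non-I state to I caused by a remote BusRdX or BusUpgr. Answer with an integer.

step 1: P2: store L3 := 90  ⟶  IIMI  (L3)  txn=BusRdX  M[L3]=30
step 2: P0: store L2 := 72  ⟶  MIII  (L2)  txn=BusRdX  M[L2]=10
step 3: P1: load  L2  ⟶  SSII  (L2)  txn=BusRd+Flush  M[L2]=72
step 4: P1: store L0 := 87  ⟶  IMII  (L0)  txn=BusRdX  M[L0]=80
step 5: P3: load  L0  ⟶  ISIS  (L0)  txn=BusRd+Flush  M[L0]=87
step 6: P0: load  L0  ⟶  SSIS  (L0)  txn=BusRd  M[L0]=87
step 7: P2: store L1 := 62  ⟶  IIMI  (L1)  txn=BusRdX  M[L1]=0
step 8: P2: load  L3  ⟶  IIMI  (L3)  txn=∅  M[L3]=30
step 9: P0: store L2 := 34  ⟶  MIII  (L2)  txn=BusRdX  M[L2]=72
step 10: P2: load  L2  ⟶  SISI  (L2)  txn=BusRd+Flush  M[L2]=34

invalidations = 1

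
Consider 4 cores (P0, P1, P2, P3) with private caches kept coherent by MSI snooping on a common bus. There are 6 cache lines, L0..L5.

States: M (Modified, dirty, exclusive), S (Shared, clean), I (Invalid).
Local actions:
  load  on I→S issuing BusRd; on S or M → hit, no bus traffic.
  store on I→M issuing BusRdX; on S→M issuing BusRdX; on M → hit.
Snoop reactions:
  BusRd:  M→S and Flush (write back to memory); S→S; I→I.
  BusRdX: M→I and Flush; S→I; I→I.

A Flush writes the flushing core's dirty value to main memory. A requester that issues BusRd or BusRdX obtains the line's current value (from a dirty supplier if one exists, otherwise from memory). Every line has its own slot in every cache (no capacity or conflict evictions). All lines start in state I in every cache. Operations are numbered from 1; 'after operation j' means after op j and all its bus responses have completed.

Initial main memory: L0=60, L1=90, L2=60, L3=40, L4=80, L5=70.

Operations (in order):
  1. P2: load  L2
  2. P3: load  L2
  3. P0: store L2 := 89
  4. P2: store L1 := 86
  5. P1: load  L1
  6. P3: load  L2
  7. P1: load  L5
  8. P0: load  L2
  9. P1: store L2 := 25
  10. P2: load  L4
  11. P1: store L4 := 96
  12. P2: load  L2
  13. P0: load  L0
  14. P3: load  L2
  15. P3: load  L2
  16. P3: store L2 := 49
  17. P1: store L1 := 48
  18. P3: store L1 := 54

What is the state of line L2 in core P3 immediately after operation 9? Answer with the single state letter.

state = I

[1] P2: load  L2 | P0:I, P1:I, P2:S(60), P3:I | bus: BusRd
[2] P3: load  L2 | P0:I, P1:I, P2:S(60), P3:S(60) | bus: BusRd
[3] P0: store L2 := 89 | P0:M(89), P1:I, P2:I, P3:I | bus: BusRdX
[4] P2: store L1 := 86 | P0:I, P1:I, P2:M(86), P3:I | bus: BusRdX
[5] P1: load  L1 | P0:I, P1:S(86), P2:S(86), P3:I | bus: BusRd,Flush
[6] P3: load  L2 | P0:S(89), P1:I, P2:I, P3:S(89) | bus: BusRd,Flush
[7] P1: load  L5 | P0:I, P1:S(70), P2:I, P3:I | bus: BusRd
[8] P0: load  L2 | P0:S(89), P1:I, P2:I, P3:S(89) | bus: none
[9] P1: store L2 := 25 | P0:I, P1:M(25), P2:I, P3:I | bus: BusRdX
[10] P2: load  L4 | P0:I, P1:I, P2:S(80), P3:I | bus: BusRd
[11] P1: store L4 := 96 | P0:I, P1:M(96), P2:I, P3:I | bus: BusRdX
[12] P2: load  L2 | P0:I, P1:S(25), P2:S(25), P3:I | bus: BusRd,Flush
[13] P0: load  L0 | P0:S(60), P1:I, P2:I, P3:I | bus: BusRd
[14] P3: load  L2 | P0:I, P1:S(25), P2:S(25), P3:S(25) | bus: BusRd
[15] P3: load  L2 | P0:I, P1:S(25), P2:S(25), P3:S(25) | bus: none
[16] P3: store L2 := 49 | P0:I, P1:I, P2:I, P3:M(49) | bus: BusRdX
[17] P1: store L1 := 48 | P0:I, P1:M(48), P2:I, P3:I | bus: BusRdX
[18] P3: store L1 := 54 | P0:I, P1:I, P2:I, P3:M(54) | bus: BusRdX,Flush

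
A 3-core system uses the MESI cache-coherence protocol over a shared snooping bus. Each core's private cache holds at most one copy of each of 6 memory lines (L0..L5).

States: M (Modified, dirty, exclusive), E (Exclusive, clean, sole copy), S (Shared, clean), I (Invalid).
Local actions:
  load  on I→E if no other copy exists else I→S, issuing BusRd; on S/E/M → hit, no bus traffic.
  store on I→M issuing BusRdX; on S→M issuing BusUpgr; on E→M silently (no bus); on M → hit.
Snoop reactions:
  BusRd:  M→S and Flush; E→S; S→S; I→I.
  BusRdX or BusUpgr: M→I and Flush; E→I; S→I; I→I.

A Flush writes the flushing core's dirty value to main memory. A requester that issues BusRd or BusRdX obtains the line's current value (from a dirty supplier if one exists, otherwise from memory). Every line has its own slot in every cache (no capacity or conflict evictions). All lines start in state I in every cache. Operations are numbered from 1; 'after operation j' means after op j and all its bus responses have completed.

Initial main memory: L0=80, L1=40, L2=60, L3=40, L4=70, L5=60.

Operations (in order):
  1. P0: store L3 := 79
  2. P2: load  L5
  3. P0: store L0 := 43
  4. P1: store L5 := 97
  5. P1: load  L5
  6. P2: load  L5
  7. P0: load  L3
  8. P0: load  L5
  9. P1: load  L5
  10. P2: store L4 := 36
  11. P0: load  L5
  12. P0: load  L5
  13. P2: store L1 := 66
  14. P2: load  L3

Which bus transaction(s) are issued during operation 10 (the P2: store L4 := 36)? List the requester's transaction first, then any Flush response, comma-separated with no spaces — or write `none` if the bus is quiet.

  op1 P0: store L3 := 79 → M/I/I on L3; bus BusRdX; mem=40
  op2 P2: load  L5 → I/I/E on L5; bus BusRd; mem=60
  op3 P0: store L0 := 43 → M/I/I on L0; bus BusRdX; mem=80
  op4 P1: store L5 := 97 → I/M/I on L5; bus BusRdX; mem=60
  op5 P1: load  L5 → I/M/I on L5; bus (none); mem=60
  op6 P2: load  L5 → I/S/S on L5; bus BusRd Flush; mem=97
  op7 P0: load  L3 → M/I/I on L3; bus (none); mem=40
  op8 P0: load  L5 → S/S/S on L5; bus BusRd; mem=97
  op9 P1: load  L5 → S/S/S on L5; bus (none); mem=97
  op10 P2: store L4 := 36 → I/I/M on L4; bus BusRdX; mem=70
  op11 P0: load  L5 → S/S/S on L5; bus (none); mem=97
  op12 P0: load  L5 → S/S/S on L5; bus (none); mem=97
  op13 P2: store L1 := 66 → I/I/M on L1; bus BusRdX; mem=40
  op14 P2: load  L3 → S/I/S on L3; bus BusRd Flush; mem=79

bus = BusRdX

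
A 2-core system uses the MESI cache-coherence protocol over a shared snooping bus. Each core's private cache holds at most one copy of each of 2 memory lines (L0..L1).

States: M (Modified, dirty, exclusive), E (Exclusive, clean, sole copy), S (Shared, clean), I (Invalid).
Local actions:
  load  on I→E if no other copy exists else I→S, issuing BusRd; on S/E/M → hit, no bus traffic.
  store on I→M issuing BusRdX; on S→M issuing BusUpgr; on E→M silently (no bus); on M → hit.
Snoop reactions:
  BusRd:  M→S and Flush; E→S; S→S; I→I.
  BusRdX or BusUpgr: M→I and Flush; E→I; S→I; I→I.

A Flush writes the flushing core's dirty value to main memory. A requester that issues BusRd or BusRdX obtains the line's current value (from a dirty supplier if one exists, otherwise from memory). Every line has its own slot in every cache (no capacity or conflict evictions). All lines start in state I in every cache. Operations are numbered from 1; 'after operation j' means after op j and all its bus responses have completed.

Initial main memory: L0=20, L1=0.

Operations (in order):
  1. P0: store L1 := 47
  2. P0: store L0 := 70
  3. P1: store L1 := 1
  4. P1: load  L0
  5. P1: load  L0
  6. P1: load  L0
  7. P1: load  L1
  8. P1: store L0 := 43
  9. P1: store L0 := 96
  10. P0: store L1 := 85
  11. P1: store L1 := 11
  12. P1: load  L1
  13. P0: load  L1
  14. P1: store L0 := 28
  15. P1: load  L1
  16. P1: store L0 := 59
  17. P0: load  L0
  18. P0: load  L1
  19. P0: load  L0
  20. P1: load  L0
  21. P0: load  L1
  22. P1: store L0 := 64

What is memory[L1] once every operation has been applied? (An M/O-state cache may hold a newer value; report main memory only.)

  op1 P0: store L1 := 47 → M/I on L1; bus BusRdX; mem=0
  op2 P0: store L0 := 70 → M/I on L0; bus BusRdX; mem=20
  op3 P1: store L1 := 1 → I/M on L1; bus BusRdX Flush; mem=47
  op4 P1: load  L0 → S/S on L0; bus BusRd Flush; mem=70
  op5 P1: load  L0 → S/S on L0; bus (none); mem=70
  op6 P1: load  L0 → S/S on L0; bus (none); mem=70
  op7 P1: load  L1 → I/M on L1; bus (none); mem=47
  op8 P1: store L0 := 43 → I/M on L0; bus BusUpgr; mem=70
  op9 P1: store L0 := 96 → I/M on L0; bus (none); mem=70
  op10 P0: store L1 := 85 → M/I on L1; bus BusRdX Flush; mem=1
  op11 P1: store L1 := 11 → I/M on L1; bus BusRdX Flush; mem=85
  op12 P1: load  L1 → I/M on L1; bus (none); mem=85
  op13 P0: load  L1 → S/S on L1; bus BusRd Flush; mem=11
  op14 P1: store L0 := 28 → I/M on L0; bus (none); mem=70
  op15 P1: load  L1 → S/S on L1; bus (none); mem=11
  op16 P1: store L0 := 59 → I/M on L0; bus (none); mem=70
  op17 P0: load  L0 → S/S on L0; bus BusRd Flush; mem=59
  op18 P0: load  L1 → S/S on L1; bus (none); mem=11
  op19 P0: load  L0 → S/S on L0; bus (none); mem=59
  op20 P1: load  L0 → S/S on L0; bus (none); mem=59
  op21 P0: load  L1 → S/S on L1; bus (none); mem=11
  op22 P1: store L0 := 64 → I/M on L0; bus BusUpgr; mem=59

memory[L1] = 11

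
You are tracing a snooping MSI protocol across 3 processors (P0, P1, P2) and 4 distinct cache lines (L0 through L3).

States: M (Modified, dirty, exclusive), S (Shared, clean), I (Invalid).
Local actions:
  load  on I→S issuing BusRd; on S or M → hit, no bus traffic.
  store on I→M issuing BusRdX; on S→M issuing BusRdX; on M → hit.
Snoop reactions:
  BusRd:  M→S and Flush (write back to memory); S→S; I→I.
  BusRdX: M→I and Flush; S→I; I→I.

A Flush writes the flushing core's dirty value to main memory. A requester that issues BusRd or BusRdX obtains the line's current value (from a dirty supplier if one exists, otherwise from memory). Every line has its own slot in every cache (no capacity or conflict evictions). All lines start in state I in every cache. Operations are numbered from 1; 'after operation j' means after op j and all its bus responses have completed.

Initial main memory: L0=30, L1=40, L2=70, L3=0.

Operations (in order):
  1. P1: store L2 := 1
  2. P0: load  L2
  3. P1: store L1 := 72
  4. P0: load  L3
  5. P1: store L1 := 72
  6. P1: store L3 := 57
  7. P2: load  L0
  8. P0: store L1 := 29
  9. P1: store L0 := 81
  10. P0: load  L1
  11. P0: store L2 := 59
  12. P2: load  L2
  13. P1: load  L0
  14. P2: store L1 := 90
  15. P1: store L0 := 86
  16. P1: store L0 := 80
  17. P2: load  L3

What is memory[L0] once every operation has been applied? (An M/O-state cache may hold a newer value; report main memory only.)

memory[L0] = 30

[1] P1: store L2 := 1 | P0:I, P1:M(1), P2:I | bus: BusRdX
[2] P0: load  L2 | P0:S(1), P1:S(1), P2:I | bus: BusRd,Flush
[3] P1: store L1 := 72 | P0:I, P1:M(72), P2:I | bus: BusRdX
[4] P0: load  L3 | P0:S(0), P1:I, P2:I | bus: BusRd
[5] P1: store L1 := 72 | P0:I, P1:M(72), P2:I | bus: none
[6] P1: store L3 := 57 | P0:I, P1:M(57), P2:I | bus: BusRdX
[7] P2: load  L0 | P0:I, P1:I, P2:S(30) | bus: BusRd
[8] P0: store L1 := 29 | P0:M(29), P1:I, P2:I | bus: BusRdX,Flush
[9] P1: store L0 := 81 | P0:I, P1:M(81), P2:I | bus: BusRdX
[10] P0: load  L1 | P0:M(29), P1:I, P2:I | bus: none
[11] P0: store L2 := 59 | P0:M(59), P1:I, P2:I | bus: BusRdX
[12] P2: load  L2 | P0:S(59), P1:I, P2:S(59) | bus: BusRd,Flush
[13] P1: load  L0 | P0:I, P1:M(81), P2:I | bus: none
[14] P2: store L1 := 90 | P0:I, P1:I, P2:M(90) | bus: BusRdX,Flush
[15] P1: store L0 := 86 | P0:I, P1:M(86), P2:I | bus: none
[16] P1: store L0 := 80 | P0:I, P1:M(80), P2:I | bus: none
[17] P2: load  L3 | P0:I, P1:S(57), P2:S(57) | bus: BusRd,Flush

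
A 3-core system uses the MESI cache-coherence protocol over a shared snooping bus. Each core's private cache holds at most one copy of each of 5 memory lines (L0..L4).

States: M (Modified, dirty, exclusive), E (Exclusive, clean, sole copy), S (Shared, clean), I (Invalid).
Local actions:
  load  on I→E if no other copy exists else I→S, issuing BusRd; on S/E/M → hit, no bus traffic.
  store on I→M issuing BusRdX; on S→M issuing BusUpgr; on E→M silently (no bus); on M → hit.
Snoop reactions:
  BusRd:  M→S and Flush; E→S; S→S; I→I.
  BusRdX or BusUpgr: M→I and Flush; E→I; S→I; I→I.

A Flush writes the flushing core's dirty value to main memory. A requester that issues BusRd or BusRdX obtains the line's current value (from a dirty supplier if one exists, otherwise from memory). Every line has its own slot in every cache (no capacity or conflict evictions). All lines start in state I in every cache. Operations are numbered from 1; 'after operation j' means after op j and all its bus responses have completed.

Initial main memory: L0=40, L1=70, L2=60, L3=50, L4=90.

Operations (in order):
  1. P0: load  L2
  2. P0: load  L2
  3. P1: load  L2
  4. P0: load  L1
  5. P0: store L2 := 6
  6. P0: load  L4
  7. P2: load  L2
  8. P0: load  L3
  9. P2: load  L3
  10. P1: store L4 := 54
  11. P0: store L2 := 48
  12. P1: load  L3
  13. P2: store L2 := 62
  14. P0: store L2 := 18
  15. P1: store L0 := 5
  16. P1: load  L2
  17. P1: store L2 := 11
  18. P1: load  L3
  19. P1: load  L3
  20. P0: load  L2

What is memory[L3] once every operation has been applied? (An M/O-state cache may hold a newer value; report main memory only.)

  op1 P0: load  L2 → E/I/I on L2; bus BusRd; mem=60
  op2 P0: load  L2 → E/I/I on L2; bus (none); mem=60
  op3 P1: load  L2 → S/S/I on L2; bus BusRd; mem=60
  op4 P0: load  L1 → E/I/I on L1; bus BusRd; mem=70
  op5 P0: store L2 := 6 → M/I/I on L2; bus BusUpgr; mem=60
  op6 P0: load  L4 → E/I/I on L4; bus BusRd; mem=90
  op7 P2: load  L2 → S/I/S on L2; bus BusRd Flush; mem=6
  op8 P0: load  L3 → E/I/I on L3; bus BusRd; mem=50
  op9 P2: load  L3 → S/I/S on L3; bus BusRd; mem=50
  op10 P1: store L4 := 54 → I/M/I on L4; bus BusRdX; mem=90
  op11 P0: store L2 := 48 → M/I/I on L2; bus BusUpgr; mem=6
  op12 P1: load  L3 → S/S/S on L3; bus BusRd; mem=50
  op13 P2: store L2 := 62 → I/I/M on L2; bus BusRdX Flush; mem=48
  op14 P0: store L2 := 18 → M/I/I on L2; bus BusRdX Flush; mem=62
  op15 P1: store L0 := 5 → I/M/I on L0; bus BusRdX; mem=40
  op16 P1: load  L2 → S/S/I on L2; bus BusRd Flush; mem=18
  op17 P1: store L2 := 11 → I/M/I on L2; bus BusUpgr; mem=18
  op18 P1: load  L3 → S/S/S on L3; bus (none); mem=50
  op19 P1: load  L3 → S/S/S on L3; bus (none); mem=50
  op20 P0: load  L2 → S/S/I on L2; bus BusRd Flush; mem=11

memory[L3] = 50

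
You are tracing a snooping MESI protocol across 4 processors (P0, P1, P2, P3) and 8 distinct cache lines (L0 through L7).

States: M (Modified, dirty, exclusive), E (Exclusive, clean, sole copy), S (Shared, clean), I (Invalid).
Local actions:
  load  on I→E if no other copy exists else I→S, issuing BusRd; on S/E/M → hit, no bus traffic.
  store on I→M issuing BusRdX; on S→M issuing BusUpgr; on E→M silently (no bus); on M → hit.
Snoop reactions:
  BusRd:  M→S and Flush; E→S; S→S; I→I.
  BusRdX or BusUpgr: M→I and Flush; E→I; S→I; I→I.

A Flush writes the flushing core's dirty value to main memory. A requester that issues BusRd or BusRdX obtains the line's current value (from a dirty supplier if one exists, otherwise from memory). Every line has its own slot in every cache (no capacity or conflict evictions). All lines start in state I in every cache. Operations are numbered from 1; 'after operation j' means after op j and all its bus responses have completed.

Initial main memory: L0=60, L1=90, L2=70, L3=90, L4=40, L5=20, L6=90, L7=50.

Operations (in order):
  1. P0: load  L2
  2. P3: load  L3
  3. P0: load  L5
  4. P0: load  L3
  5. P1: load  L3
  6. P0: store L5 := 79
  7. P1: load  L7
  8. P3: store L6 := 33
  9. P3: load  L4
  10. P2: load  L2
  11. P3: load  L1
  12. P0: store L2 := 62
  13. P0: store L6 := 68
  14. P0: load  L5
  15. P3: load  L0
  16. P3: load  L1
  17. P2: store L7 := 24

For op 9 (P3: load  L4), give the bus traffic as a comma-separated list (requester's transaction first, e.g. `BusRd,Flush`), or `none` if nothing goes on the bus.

bus = BusRd

[1] P0: load  L2 | P0:E(70), P1:I, P2:I, P3:I | bus: BusRd
[2] P3: load  L3 | P0:I, P1:I, P2:I, P3:E(90) | bus: BusRd
[3] P0: load  L5 | P0:E(20), P1:I, P2:I, P3:I | bus: BusRd
[4] P0: load  L3 | P0:S(90), P1:I, P2:I, P3:S(90) | bus: BusRd
[5] P1: load  L3 | P0:S(90), P1:S(90), P2:I, P3:S(90) | bus: BusRd
[6] P0: store L5 := 79 | P0:M(79), P1:I, P2:I, P3:I | bus: none
[7] P1: load  L7 | P0:I, P1:E(50), P2:I, P3:I | bus: BusRd
[8] P3: store L6 := 33 | P0:I, P1:I, P2:I, P3:M(33) | bus: BusRdX
[9] P3: load  L4 | P0:I, P1:I, P2:I, P3:E(40) | bus: BusRd
[10] P2: load  L2 | P0:S(70), P1:I, P2:S(70), P3:I | bus: BusRd
[11] P3: load  L1 | P0:I, P1:I, P2:I, P3:E(90) | bus: BusRd
[12] P0: store L2 := 62 | P0:M(62), P1:I, P2:I, P3:I | bus: BusUpgr
[13] P0: store L6 := 68 | P0:M(68), P1:I, P2:I, P3:I | bus: BusRdX,Flush
[14] P0: load  L5 | P0:M(79), P1:I, P2:I, P3:I | bus: none
[15] P3: load  L0 | P0:I, P1:I, P2:I, P3:E(60) | bus: BusRd
[16] P3: load  L1 | P0:I, P1:I, P2:I, P3:E(90) | bus: none
[17] P2: store L7 := 24 | P0:I, P1:I, P2:M(24), P3:I | bus: BusRdX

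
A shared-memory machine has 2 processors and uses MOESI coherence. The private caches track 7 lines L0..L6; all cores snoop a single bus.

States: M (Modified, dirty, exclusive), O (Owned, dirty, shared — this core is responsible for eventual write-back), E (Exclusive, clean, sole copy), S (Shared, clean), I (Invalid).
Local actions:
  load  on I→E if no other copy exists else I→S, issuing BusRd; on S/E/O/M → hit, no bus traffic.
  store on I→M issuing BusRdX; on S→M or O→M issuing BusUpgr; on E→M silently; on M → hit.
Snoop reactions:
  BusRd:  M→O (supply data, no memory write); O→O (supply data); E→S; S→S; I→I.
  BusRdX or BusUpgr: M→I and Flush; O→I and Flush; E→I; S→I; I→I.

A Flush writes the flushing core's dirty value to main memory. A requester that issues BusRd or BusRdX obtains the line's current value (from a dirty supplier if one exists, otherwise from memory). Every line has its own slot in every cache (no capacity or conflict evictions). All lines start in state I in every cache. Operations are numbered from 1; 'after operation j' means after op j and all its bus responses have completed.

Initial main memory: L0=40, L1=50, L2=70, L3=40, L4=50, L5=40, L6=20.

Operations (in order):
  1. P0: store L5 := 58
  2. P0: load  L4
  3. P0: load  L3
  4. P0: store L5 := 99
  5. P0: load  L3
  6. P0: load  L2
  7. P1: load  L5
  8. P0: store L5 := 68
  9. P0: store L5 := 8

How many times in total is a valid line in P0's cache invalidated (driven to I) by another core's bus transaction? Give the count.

[1] P0: store L5 := 58 | P0:M(58), P1:I | bus: BusRdX
[2] P0: load  L4 | P0:E(50), P1:I | bus: BusRd
[3] P0: load  L3 | P0:E(40), P1:I | bus: BusRd
[4] P0: store L5 := 99 | P0:M(99), P1:I | bus: none
[5] P0: load  L3 | P0:E(40), P1:I | bus: none
[6] P0: load  L2 | P0:E(70), P1:I | bus: BusRd
[7] P1: load  L5 | P0:O(99), P1:S(99) | bus: BusRd
[8] P0: store L5 := 68 | P0:M(68), P1:I | bus: BusUpgr
[9] P0: store L5 := 8 | P0:M(8), P1:I | bus: none

invalidations = 0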